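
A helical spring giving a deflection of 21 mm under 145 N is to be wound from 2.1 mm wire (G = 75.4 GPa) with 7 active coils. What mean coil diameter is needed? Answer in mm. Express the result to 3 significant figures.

15.6 mm

Required rate k = F/δ = 145/21 = 6.9048 N/mm
D = (Gd⁴/(8N_a·k))^(1/3) = (75.4×10³·2.1⁴/(8·7·6.9048))^(1/3)
  = (3792.38)^(1/3) = 15.5945 mm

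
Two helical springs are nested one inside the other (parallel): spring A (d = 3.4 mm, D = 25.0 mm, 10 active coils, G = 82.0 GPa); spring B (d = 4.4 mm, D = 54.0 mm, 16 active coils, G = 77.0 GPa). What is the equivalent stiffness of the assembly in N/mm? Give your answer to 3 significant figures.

k_A = Gd⁴/(8D³N_a) = (82.0×10³)(3.4⁴)/(8·25.0³·10) = 8.7664 N/mm
k_B = Gd⁴/(8D³N_a) = (77.0×10³)(4.4⁴)/(8·54.0³·16) = 1.4319 N/mm
Parallel: k_eq = 8.7664 + 1.4319 = 10.198 N/mm

10.2 N/mm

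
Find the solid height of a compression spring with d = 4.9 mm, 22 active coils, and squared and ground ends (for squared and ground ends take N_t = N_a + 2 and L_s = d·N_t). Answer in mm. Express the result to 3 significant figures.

118 mm

squared and ground ends: N_t = N_a + 2 = 22 + 2 = 24
L_s = d·N_t = 4.9 × 24 = 117.6 mm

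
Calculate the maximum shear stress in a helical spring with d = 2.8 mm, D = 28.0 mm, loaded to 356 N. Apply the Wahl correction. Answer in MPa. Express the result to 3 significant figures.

1320 MPa

Spring index C = D/d = 28.0/2.8 = 10.0000
K_W = (4C−1)/(4C−4) + 0.615/C = 39.000/36.000 + 0.0615 = 1.1448
τ₀ = 8FD/(πd³) = 8·356·28.0/(π·2.8³) = 79744/68.964 = 1156.3 MPa
τ_max = K·τ₀ = 1.1448 × 1156.3 = 1323.8 MPa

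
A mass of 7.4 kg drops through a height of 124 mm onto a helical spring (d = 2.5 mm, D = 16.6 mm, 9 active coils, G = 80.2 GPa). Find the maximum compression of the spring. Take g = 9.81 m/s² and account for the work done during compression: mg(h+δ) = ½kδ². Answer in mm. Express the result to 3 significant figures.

51.8 mm

k = Gd⁴/(8D³N_a) = (80.2×10³)(2.5⁴)/(8·16.6³·9) = 9.5121 N/mm
W = mg = 7.4 × 9.81 = 72.594 N
½kδ² − Wδ − Wh = 0 → δ = (W + √(W² + 2kWh))/k
δ = (72.594 + √(5269.9 + 171250))/9.5121 = (72.594 + 420.14)/9.5121 = 51.801 mm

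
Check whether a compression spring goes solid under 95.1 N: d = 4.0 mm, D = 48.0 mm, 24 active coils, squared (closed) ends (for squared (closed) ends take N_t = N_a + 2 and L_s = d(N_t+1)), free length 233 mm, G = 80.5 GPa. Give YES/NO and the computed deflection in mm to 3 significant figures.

k = Gd⁴/(8D³N_a) = (80.5×10³)(4.0⁴)/(8·48.0³·24) = 0.97053 N/mm
N_t = 26; L_s = 4.0·27 = 108 mm; δ_solid = L₀ − L_s = 233 − 108 = 125 mm
δ = F/k = 95.1/0.97053 = 97.987 mm
δ < δ_solid → spring does not go solid

NO, δ = 98.0 mm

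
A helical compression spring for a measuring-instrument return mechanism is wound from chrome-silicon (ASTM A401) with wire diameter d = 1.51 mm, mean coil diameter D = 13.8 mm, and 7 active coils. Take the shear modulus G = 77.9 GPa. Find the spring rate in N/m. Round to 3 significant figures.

k = Gd⁴/(8D³N_a) = (77.9×10³ × 1.51⁴) / (8 × 13.8³ × 7)
  = 404991 / 147172 = 2.7518 N/mm = 2751.8 N/m

2750 N/m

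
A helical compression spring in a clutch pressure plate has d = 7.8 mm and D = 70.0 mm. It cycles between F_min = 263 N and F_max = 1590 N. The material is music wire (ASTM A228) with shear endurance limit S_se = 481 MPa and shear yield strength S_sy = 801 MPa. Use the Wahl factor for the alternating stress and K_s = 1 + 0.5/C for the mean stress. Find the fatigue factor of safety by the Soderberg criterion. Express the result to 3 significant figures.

C = D/d = 70.0/7.8 = 8.9744; K_W = (4C−1)/(4C−4)+0.615/C = 1.1626; K_s = 1+0.5/C = 1.0557
F_a = (F_max−F_min)/2 = 663.5 N; F_m = (F_max+F_min)/2 = 926.5 N
τ_a = K_W·8F_aD/(πd³) = 1.1626 × 249.23 = 289.75 MPa
τ_m = K_s·8F_mD/(πd³) = 1.0557 × 348.02 = 367.41 MPa
Soderberg: 1/n_f = τ_a/S_se + τ_m/S_sy = 289.75/481 + 367.41/801 = 0.60238 + 0.45868 = 1.0611
n_f = 1/1.0611 = 0.9424

0.942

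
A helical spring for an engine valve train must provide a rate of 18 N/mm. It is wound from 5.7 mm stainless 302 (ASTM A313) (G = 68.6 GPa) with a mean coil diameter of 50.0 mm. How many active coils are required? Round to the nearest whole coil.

4

N_a = Gd⁴/(8D³k) = (68.6×10³ × 5.7⁴)/(8 × 50.0³ × 18)
    = 7.24142e+07 / 1.8e+07 = 4.023 → 4 coils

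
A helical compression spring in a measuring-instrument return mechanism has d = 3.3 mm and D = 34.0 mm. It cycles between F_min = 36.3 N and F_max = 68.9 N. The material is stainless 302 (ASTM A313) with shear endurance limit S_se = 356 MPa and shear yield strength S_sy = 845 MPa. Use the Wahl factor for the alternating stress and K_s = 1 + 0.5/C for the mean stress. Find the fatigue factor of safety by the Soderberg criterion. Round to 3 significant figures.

C = D/d = 34.0/3.3 = 10.3030; K_W = (4C−1)/(4C−4)+0.615/C = 1.1403; K_s = 1+0.5/C = 1.0485
F_a = (F_max−F_min)/2 = 16.3 N; F_m = (F_max+F_min)/2 = 52.6 N
τ_a = K_W·8F_aD/(πd³) = 1.1403 × 39.27 = 44.78 MPa
τ_m = K_s·8F_mD/(πd³) = 1.0485 × 126.73 = 132.88 MPa
Soderberg: 1/n_f = τ_a/S_se + τ_m/S_sy = 44.78/356 + 132.88/845 = 0.12579 + 0.15725 = 0.28304
n_f = 1/0.28304 = 3.533

3.53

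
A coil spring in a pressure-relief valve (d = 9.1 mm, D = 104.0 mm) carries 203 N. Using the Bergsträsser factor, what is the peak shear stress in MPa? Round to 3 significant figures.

Spring index C = D/d = 104.0/9.1 = 11.4286
K_B = (4C+2)/(4C−3) = 47.714/42.714 = 1.1171
τ₀ = 8FD/(πd³) = 8·203·104.0/(π·9.1³) = 168896/2367.4 = 71.342 MPa
τ_max = K·τ₀ = 1.1171 × 71.342 = 79.693 MPa

79.7 MPa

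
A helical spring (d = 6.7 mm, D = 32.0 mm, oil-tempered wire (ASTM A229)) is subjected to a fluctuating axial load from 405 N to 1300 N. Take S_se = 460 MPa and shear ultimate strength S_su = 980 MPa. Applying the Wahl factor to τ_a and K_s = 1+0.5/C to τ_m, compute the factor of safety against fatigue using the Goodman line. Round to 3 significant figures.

1.64

C = D/d = 32.0/6.7 = 4.7761; K_W = (4C−1)/(4C−4)+0.615/C = 1.3274; K_s = 1+0.5/C = 1.1047
F_a = (F_max−F_min)/2 = 447.5 N; F_m = (F_max+F_min)/2 = 852.5 N
τ_a = K_W·8F_aD/(πd³) = 1.3274 × 121.24 = 160.94 MPa
τ_m = K_s·8F_mD/(πd³) = 1.1047 × 230.97 = 255.15 MPa
Goodman: 1/n_f = τ_a/S_se + τ_m/S_su = 160.94/460 + 255.15/980 = 0.34986 + 0.26036 = 0.61022
n_f = 1/0.61022 = 1.639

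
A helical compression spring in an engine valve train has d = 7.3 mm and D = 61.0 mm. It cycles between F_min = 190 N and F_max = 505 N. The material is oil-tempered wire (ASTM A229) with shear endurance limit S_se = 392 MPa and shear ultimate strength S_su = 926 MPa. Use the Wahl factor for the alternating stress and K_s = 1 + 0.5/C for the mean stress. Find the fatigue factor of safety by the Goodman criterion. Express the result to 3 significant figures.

2.88

C = D/d = 61.0/7.3 = 8.3562; K_W = (4C−1)/(4C−4)+0.615/C = 1.1756; K_s = 1+0.5/C = 1.0598
F_a = (F_max−F_min)/2 = 157.5 N; F_m = (F_max+F_min)/2 = 347.5 N
τ_a = K_W·8F_aD/(πd³) = 1.1756 × 62.89 = 73.931 MPa
τ_m = K_s·8F_mD/(πd³) = 1.0598 × 138.76 = 147.06 MPa
Goodman: 1/n_f = τ_a/S_se + τ_m/S_su = 73.931/392 + 147.06/926 = 0.18860 + 0.15881 = 0.34741
n_f = 1/0.34741 = 2.878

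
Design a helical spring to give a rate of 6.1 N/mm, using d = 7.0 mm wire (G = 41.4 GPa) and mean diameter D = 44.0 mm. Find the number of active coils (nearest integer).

24

N_a = Gd⁴/(8D³k) = (41.4×10³ × 7.0⁴)/(8 × 44.0³ × 6.1)
    = 9.94014e+07 / 4.15698e+06 = 23.91 → 24 coils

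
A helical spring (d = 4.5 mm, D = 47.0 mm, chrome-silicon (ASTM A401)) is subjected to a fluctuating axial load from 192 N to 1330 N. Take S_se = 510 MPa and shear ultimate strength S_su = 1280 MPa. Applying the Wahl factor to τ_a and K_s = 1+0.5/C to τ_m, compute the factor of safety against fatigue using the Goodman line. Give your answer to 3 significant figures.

0.402

C = D/d = 47.0/4.5 = 10.4444; K_W = (4C−1)/(4C−4)+0.615/C = 1.1383; K_s = 1+0.5/C = 1.0479
F_a = (F_max−F_min)/2 = 569 N; F_m = (F_max+F_min)/2 = 761 N
τ_a = K_W·8F_aD/(πd³) = 1.1383 × 747.33 = 850.68 MPa
τ_m = K_s·8F_mD/(πd³) = 1.0479 × 999.51 = 1047.4 MPa
Goodman: 1/n_f = τ_a/S_se + τ_m/S_su = 850.68/510 + 1047.4/1280 = 1.66800 + 0.81825 = 2.4862
n_f = 1/2.4862 = 0.4022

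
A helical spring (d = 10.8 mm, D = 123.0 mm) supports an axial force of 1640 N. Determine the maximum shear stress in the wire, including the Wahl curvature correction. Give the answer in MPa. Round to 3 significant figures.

Spring index C = D/d = 123.0/10.8 = 11.3889
K_W = (4C−1)/(4C−4) + 0.615/C = 44.556/41.556 + 0.0540 = 1.1262
τ₀ = 8FD/(πd³) = 8·1640·123.0/(π·10.8³) = 1.61376e+06/3957.5 = 407.77 MPa
τ_max = K·τ₀ = 1.1262 × 407.77 = 459.23 MPa

459 MPa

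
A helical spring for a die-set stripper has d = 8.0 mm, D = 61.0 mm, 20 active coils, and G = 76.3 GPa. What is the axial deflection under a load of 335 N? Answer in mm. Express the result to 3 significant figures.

k = Gd⁴/(8D³N_a) = (76.3×10³)(8.0⁴)/(8·61.0³·20) = 8.6055 N/mm
δ = F/k = 335 / 8.6055 = 38.929 mm

38.9 mm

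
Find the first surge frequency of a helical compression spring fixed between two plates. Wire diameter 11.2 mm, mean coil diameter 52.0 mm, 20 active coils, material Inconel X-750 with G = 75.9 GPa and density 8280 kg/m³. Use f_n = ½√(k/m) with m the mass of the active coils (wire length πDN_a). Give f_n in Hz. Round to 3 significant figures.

k = Gd⁴/(8D³N_a) = (75.9×10³)(11.2⁴)/(8·52.0³·20) = 53.086 N/mm = 53086 N/m
Wire length L = πDN_a = π·52.0·20 = 3267.3 mm
m = ρ·(πd²/4)·L = 8280 × 98.52×10⁻⁶ m² × 3.2673 m = 2.6653 kg
f_n = ½√(k/m) = 0.5·√(53086/2.6653) = 0.5·√(19918) = 70.565 Hz

70.6 Hz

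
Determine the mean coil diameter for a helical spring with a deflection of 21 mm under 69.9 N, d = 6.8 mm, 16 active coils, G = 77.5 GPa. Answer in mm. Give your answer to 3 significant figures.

Required rate k = F/δ = 69.9/21 = 3.3286 N/mm
D = (Gd⁴/(8N_a·k))^(1/3) = (77.5×10³·6.8⁴/(8·16·3.3286))^(1/3)
  = (388928)^(1/3) = 72.9944 mm

73.0 mm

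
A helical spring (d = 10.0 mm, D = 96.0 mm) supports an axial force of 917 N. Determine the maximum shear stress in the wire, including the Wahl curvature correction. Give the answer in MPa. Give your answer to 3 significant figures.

258 MPa

Spring index C = D/d = 96.0/10.0 = 9.6000
K_W = (4C−1)/(4C−4) + 0.615/C = 37.400/34.400 + 0.0641 = 1.1513
τ₀ = 8FD/(πd³) = 8·917·96.0/(π·10.0³) = 704256/3141.6 = 224.17 MPa
τ_max = K·τ₀ = 1.1513 × 224.17 = 258.08 MPa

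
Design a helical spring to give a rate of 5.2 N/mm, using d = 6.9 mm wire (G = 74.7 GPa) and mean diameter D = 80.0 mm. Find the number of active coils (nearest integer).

8

N_a = Gd⁴/(8D³k) = (74.7×10³ × 6.9⁴)/(8 × 80.0³ × 5.2)
    = 1.69323e+08 / 2.12992e+07 = 7.95 → 8 coils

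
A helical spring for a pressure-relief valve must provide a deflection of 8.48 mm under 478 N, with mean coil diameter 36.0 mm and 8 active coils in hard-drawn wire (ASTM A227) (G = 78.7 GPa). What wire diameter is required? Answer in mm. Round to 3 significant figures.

Required rate k = F/δ = 478/8.48 = 56.368 N/mm
d = (8D³N_a·k / G)^(1/4) = (8·36.0³·8·56.368 / (78.7×10³))^0.25
  = (2138.7)^0.25 = 6.8004 mm

6.80 mm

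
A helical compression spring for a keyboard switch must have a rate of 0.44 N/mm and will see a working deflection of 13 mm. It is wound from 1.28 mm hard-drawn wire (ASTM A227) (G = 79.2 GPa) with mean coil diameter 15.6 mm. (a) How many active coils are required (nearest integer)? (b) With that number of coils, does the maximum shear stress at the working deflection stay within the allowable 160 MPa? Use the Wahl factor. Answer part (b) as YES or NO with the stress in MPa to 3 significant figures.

N_a = Gd⁴/(8D³k) = (79.2×10³)(1.28⁴)/(8·15.6³·0.44) = 15.91 → N_a = 16
Actual rate k = Gd⁴/(8D³·16) = 0.4375 N/mm
Working load F = kδ = 0.4375·13 = 5.6875 N
C = 15.6/1.28 = 12.1875; K_W = (4C−1)/(4C−4)+0.615/C = 1.1175
τ_max = K_W·8FD/(πd³) = 1.1175·107.74 = 120.39 MPa
τ_max ≤ 160 MPa → acceptable

(a) 16 coils; (b) YES, τ_max = 120 MPa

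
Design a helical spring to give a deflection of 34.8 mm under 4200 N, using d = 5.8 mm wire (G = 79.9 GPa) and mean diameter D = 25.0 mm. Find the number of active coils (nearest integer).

6

Required rate k = F/δ = 4200/34.8 = 120.69 N/mm
N_a = Gd⁴/(8D³k) = (79.9×10³ × 5.8⁴)/(8 × 25.0³ × 120.69)
    = 9.04188e+07 / 1.50862e+07 = 5.993 → 6 coils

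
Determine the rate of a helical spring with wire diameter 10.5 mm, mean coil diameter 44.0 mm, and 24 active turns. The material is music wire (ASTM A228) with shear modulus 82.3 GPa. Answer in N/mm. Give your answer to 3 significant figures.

k = Gd⁴/(8D³N_a) = (82.3×10³ × 10.5⁴) / (8 × 44.0³ × 24)
  = 1.00036e+09 / 1.63553e+07 = 61.164 N/mm

61.2 N/mm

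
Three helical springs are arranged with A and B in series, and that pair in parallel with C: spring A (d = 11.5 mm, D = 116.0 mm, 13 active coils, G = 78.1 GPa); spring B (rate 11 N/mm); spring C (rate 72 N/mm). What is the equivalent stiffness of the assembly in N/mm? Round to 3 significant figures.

76.8 N/mm

k_A = Gd⁴/(8D³N_a) = (78.1×10³)(11.5⁴)/(8·116.0³·13) = 8.4146 N/mm
Springs A,B series: k_AB = 1/(1/8.4146+1/11) = 4.7676 N/mm; parallel with C: k_eq = 4.7676+72 = 76.768 N/mm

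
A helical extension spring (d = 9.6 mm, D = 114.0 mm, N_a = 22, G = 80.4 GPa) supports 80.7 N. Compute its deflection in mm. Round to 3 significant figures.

30.8 mm

k = Gd⁴/(8D³N_a) = (80.4×10³)(9.6⁴)/(8·114.0³·22) = 2.6189 N/mm
δ = F/k = 80.7 / 2.6189 = 30.815 mm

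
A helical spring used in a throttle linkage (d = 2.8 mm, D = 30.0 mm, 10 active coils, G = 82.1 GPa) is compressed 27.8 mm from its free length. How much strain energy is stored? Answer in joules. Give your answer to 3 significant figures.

0.903 J

k = Gd⁴/(8D³N_a) = (82.1×10³)(2.8⁴)/(8·30.0³·10) = 2.3363 N/mm
U = ½kδ² = 0.5 × 2.3363 × 27.8² = 902.78 N·mm = 0.90278 J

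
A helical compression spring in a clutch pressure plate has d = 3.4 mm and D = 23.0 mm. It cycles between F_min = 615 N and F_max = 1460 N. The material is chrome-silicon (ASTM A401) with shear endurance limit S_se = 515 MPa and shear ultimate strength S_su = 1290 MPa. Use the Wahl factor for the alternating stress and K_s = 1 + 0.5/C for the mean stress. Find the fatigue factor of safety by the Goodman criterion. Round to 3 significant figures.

0.360

C = D/d = 23.0/3.4 = 6.7647; K_W = (4C−1)/(4C−4)+0.615/C = 1.2210; K_s = 1+0.5/C = 1.0739
F_a = (F_max−F_min)/2 = 422.5 N; F_m = (F_max+F_min)/2 = 1037.5 N
τ_a = K_W·8F_aD/(πd³) = 1.2210 × 629.59 = 768.74 MPa
τ_m = K_s·8F_mD/(πd³) = 1.0739 × 1546 = 1660.3 MPa
Goodman: 1/n_f = τ_a/S_se + τ_m/S_su = 768.74/515 + 1660.3/1290 = 1.49270 + 1.28706 = 2.7798
n_f = 1/2.7798 = 0.3597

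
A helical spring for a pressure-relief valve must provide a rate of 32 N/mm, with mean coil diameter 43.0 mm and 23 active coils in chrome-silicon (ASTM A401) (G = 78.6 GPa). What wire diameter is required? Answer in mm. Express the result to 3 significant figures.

d = (8D³N_a·k / G)^(1/4) = (8·43.0³·23·32 / (78.6×10³))^0.25
  = (5955.9)^0.25 = 8.7849 mm

8.78 mm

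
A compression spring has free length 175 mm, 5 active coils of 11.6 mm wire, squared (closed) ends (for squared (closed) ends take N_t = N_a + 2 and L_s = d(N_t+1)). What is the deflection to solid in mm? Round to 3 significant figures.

N_t = 7; L_s = 11.6·8 = 92.8 mm
δ_solid = L₀ − L_s = 175 − 92.8 = 82.2 mm

82.2 mm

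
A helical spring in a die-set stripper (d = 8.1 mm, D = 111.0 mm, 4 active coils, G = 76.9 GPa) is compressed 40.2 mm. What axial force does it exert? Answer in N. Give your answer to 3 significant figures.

304 N

k = Gd⁴/(8D³N_a) = (76.9×10³)(8.1⁴)/(8·111.0³·4) = 7.5639 N/mm
F = k·δ = 7.5639 × 40.2 = 304.07 N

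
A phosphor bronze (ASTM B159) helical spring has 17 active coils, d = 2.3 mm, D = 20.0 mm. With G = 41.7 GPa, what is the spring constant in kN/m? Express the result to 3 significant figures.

k = Gd⁴/(8D³N_a) = (41.7×10³ × 2.3⁴) / (8 × 20.0³ × 17)
  = 1.16694e+06 / 1.088e+06 = 1.0726 N/mm

1.07 kN/m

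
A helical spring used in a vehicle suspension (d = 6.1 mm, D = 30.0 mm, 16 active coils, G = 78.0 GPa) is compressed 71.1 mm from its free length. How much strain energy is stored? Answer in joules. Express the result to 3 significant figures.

k = Gd⁴/(8D³N_a) = (78.0×10³)(6.1⁴)/(8·30.0³·16) = 31.249 N/mm
U = ½kδ² = 0.5 × 31.249 × 71.1² = 78986 N·mm = 78.986 J

79.0 J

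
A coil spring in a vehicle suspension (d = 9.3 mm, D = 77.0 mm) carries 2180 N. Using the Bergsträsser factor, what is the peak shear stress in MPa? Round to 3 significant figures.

620 MPa

Spring index C = D/d = 77.0/9.3 = 8.2796
K_B = (4C+2)/(4C−3) = 35.118/30.118 = 1.1660
τ₀ = 8FD/(πd³) = 8·2180·77.0/(π·9.3³) = 1.34288e+06/2527 = 531.42 MPa
τ_max = K·τ₀ = 1.1660 × 531.42 = 619.64 MPa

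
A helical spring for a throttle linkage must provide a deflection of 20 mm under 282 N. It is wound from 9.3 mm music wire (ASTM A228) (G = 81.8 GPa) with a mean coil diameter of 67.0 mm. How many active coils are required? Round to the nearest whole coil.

Required rate k = F/δ = 282/20 = 14.1 N/mm
N_a = Gd⁴/(8D³k) = (81.8×10³ × 9.3⁴)/(8 × 67.0³ × 14.1)
    = 6.11907e+08 / 3.39261e+07 = 18.04 → 18 coils

18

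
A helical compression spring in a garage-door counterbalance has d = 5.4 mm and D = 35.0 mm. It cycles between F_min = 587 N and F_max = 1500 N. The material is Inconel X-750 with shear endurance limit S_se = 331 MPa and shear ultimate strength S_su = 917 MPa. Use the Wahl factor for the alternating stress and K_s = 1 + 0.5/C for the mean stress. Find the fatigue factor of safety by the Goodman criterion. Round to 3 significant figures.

C = D/d = 35.0/5.4 = 6.4815; K_W = (4C−1)/(4C−4)+0.615/C = 1.2317; K_s = 1+0.5/C = 1.0771
F_a = (F_max−F_min)/2 = 456.5 N; F_m = (F_max+F_min)/2 = 1043.5 N
τ_a = K_W·8F_aD/(πd³) = 1.2317 × 258.39 = 318.26 MPa
τ_m = K_s·8F_mD/(πd³) = 1.0771 × 590.64 = 636.2 MPa
Goodman: 1/n_f = τ_a/S_se + τ_m/S_su = 318.26/331 + 636.2/917 = 0.96150 + 0.69378 = 1.6553
n_f = 1/1.6553 = 0.6041

0.604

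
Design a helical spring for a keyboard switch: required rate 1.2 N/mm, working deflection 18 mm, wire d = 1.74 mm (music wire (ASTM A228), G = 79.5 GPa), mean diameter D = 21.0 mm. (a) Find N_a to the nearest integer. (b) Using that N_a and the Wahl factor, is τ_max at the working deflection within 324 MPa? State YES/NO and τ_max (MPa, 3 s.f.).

N_a = Gd⁴/(8D³k) = (79.5×10³)(1.74⁴)/(8·21.0³·1.2) = 8.197 → N_a = 8
Actual rate k = Gd⁴/(8D³·8) = 1.2295 N/mm
Working load F = kδ = 1.2295·18 = 22.131 N
C = 21.0/1.74 = 12.0690; K_W = (4C−1)/(4C−4)+0.615/C = 1.1187
τ_max = K_W·8FD/(πd³) = 1.1187·224.65 = 251.32 MPa
τ_max ≤ 324 MPa → acceptable

(a) 8 coils; (b) YES, τ_max = 251 MPa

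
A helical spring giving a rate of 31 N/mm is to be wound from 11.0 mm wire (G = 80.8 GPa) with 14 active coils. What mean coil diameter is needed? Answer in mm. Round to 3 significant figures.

69.8 mm

D = (Gd⁴/(8N_a·k))^(1/3) = (80.8×10³·11.0⁴/(8·14·31))^(1/3)
  = (340724)^(1/3) = 69.8448 mm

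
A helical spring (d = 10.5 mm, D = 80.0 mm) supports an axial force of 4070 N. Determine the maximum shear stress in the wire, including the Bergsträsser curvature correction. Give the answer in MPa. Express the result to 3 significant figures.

Spring index C = D/d = 80.0/10.5 = 7.6190
K_B = (4C+2)/(4C−3) = 32.476/27.476 = 1.1820
τ₀ = 8FD/(πd³) = 8·4070·80.0/(π·10.5³) = 2.6048e+06/3636.8 = 716.24 MPa
τ_max = K·τ₀ = 1.1820 × 716.24 = 846.57 MPa

847 MPa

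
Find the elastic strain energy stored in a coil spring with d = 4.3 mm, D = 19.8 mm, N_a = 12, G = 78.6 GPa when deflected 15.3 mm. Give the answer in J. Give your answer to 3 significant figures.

4.22 J

k = Gd⁴/(8D³N_a) = (78.6×10³)(4.3⁴)/(8·19.8³·12) = 36.06 N/mm
U = ½kδ² = 0.5 × 36.06 × 15.3² = 4220.7 N·mm = 4.2207 J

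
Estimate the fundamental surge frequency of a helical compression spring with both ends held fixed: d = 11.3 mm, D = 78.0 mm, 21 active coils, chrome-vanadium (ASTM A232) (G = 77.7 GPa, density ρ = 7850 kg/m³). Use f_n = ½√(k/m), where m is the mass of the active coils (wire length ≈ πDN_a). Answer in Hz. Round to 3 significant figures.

k = Gd⁴/(8D³N_a) = (77.7×10³)(11.3⁴)/(8·78.0³·21) = 15.891 N/mm = 15891 N/m
Wire length L = πDN_a = π·78.0·21 = 5145.9 mm
m = ρ·(πd²/4)·L = 7850 × 100.29×10⁻⁶ m² × 5.1459 m = 4.0512 kg
f_n = ½√(k/m) = 0.5·√(15891/4.0512) = 0.5·√(3922.5) = 31.315 Hz

31.3 Hz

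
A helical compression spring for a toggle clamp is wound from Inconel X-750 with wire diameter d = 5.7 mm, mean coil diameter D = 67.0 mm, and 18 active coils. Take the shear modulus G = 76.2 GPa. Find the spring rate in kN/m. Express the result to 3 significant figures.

k = Gd⁴/(8D³N_a) = (76.2×10³ × 5.7⁴) / (8 × 67.0³ × 18)
  = 8.04367e+07 / 4.33099e+07 = 1.8572 N/mm

1.86 kN/m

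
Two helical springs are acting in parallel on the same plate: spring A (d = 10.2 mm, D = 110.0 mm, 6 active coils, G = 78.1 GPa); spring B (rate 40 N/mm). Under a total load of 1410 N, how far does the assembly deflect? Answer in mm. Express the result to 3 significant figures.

k_A = Gd⁴/(8D³N_a) = (78.1×10³)(10.2⁴)/(8·110.0³·6) = 13.232 N/mm
Parallel: k_eq = 13.232 + 40 = 53.232 N/mm
δ = F/k_eq = 1410/53.232 = 26.488 mm

26.5 mm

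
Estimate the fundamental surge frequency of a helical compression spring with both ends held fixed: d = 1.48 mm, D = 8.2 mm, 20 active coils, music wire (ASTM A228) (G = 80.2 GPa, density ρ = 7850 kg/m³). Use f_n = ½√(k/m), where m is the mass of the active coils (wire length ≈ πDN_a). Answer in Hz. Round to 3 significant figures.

k = Gd⁴/(8D³N_a) = (80.2×10³)(1.48⁴)/(8·8.2³·20) = 4.3617 N/mm = 4361.7 N/m
Wire length L = πDN_a = π·8.2·20 = 515.22 mm
m = ρ·(πd²/4)·L = 7850 × 1.7203×10⁻⁶ m² × 0.51522 m = 0.0069579 kg
f_n = ½√(k/m) = 0.5·√(4361.7/0.0069579) = 0.5·√(6.2688e+05) = 395.88 Hz

396 Hz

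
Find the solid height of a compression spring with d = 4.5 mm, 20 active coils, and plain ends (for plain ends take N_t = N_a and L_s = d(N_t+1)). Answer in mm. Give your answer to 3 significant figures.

plain ends: N_t = N_a = 20
L_s = d·(N_t+1) = 4.5 × 21 = 94.5 mm

94.5 mm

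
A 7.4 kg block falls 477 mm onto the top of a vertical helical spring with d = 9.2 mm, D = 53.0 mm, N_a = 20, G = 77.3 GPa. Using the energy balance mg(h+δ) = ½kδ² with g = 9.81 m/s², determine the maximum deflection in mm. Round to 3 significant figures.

57.8 mm

k = Gd⁴/(8D³N_a) = (77.3×10³)(9.2⁴)/(8·53.0³·20) = 23.248 N/mm
W = mg = 7.4 × 9.81 = 72.594 N
½kδ² − Wδ − Wh = 0 → δ = (W + √(W² + 2kWh))/k
δ = (72.594 + √(5269.9 + 1.61002e+06))/23.248 = (72.594 + 1270.9)/23.248 = 57.792 mm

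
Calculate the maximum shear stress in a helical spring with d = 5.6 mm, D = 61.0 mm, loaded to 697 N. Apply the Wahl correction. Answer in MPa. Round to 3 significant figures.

Spring index C = D/d = 61.0/5.6 = 10.8929
K_W = (4C−1)/(4C−4) + 0.615/C = 42.571/39.571 + 0.0565 = 1.1323
τ₀ = 8FD/(πd³) = 8·697·61.0/(π·5.6³) = 340136/551.71 = 616.51 MPa
τ_max = K·τ₀ = 1.1323 × 616.51 = 698.05 MPa

698 MPa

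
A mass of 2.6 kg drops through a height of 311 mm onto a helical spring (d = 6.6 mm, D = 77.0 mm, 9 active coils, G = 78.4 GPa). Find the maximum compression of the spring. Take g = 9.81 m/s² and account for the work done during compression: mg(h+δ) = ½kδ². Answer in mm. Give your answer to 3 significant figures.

65.1 mm

k = Gd⁴/(8D³N_a) = (78.4×10³)(6.6⁴)/(8·77.0³·9) = 4.5257 N/mm
W = mg = 2.6 × 9.81 = 25.506 N
½kδ² − Wδ − Wh = 0 → δ = (W + √(W² + 2kWh))/k
δ = (25.506 + √(650.56 + 71799.2))/4.5257 = (25.506 + 269.17)/4.5257 = 65.11 mm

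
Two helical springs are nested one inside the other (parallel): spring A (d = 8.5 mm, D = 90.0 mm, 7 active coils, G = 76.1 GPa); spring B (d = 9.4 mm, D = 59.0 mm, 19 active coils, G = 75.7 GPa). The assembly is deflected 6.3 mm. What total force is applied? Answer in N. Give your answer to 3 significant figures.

k_A = Gd⁴/(8D³N_a) = (76.1×10³)(8.5⁴)/(8·90.0³·7) = 9.7307 N/mm
k_B = Gd⁴/(8D³N_a) = (75.7×10³)(9.4⁴)/(8·59.0³·19) = 18.932 N/mm
Parallel: k_eq = 9.7307 + 18.932 = 28.663 N/mm
F = k_eq·δ = 28.663·6.3 = 180.58 N

181 N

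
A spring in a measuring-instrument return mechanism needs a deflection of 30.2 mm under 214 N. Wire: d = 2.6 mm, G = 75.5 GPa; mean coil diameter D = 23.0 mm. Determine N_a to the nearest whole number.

5

Required rate k = F/δ = 214/30.2 = 7.0861 N/mm
N_a = Gd⁴/(8D³k) = (75.5×10³ × 2.6⁴)/(8 × 23.0³ × 7.0861)
    = 3.45017e+06 / 689732 = 5.002 → 5 coils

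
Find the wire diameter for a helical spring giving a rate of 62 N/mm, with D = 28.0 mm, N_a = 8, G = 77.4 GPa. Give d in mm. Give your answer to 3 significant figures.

d = (8D³N_a·k / G)^(1/4) = (8·28.0³·8·62 / (77.4×10³))^0.25
  = (1125.4)^0.25 = 5.7920 mm

5.79 mm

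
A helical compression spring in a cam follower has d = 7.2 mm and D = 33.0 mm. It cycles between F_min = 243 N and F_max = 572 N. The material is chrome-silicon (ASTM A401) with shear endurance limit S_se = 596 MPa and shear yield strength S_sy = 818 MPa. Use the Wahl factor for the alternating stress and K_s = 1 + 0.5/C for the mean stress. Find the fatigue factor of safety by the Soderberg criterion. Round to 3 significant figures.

4.81

C = D/d = 33.0/7.2 = 4.5833; K_W = (4C−1)/(4C−4)+0.615/C = 1.3435; K_s = 1+0.5/C = 1.1091
F_a = (F_max−F_min)/2 = 164.5 N; F_m = (F_max+F_min)/2 = 407.5 N
τ_a = K_W·8F_aD/(πd³) = 1.3435 × 37.036 = 49.757 MPa
τ_m = K_s·8F_mD/(πd³) = 1.1091 × 91.745 = 101.75 MPa
Soderberg: 1/n_f = τ_a/S_se + τ_m/S_sy = 49.757/596 + 101.75/818 = 0.08349 + 0.12439 = 0.20788
n_f = 1/0.20788 = 4.81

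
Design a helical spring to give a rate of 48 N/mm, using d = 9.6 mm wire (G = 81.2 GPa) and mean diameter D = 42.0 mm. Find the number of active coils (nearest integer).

24

N_a = Gd⁴/(8D³k) = (81.2×10³ × 9.6⁴)/(8 × 42.0³ × 48)
    = 6.89669e+08 / 2.84498e+07 = 24.24 → 24 coils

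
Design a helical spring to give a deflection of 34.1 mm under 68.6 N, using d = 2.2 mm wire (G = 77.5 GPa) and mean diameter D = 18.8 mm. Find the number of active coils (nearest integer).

Required rate k = F/δ = 68.6/34.1 = 2.0117 N/mm
N_a = Gd⁴/(8D³k) = (77.5×10³ × 2.2⁴)/(8 × 18.8³ × 2.0117)
    = 1.81548e+06 / 106938 = 16.98 → 17 coils

17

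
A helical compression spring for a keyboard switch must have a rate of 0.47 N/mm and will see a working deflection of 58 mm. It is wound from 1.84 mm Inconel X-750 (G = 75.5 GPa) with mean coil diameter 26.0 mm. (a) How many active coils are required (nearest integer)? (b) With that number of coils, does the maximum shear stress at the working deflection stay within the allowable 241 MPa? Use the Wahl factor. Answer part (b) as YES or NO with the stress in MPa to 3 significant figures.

(a) 13 coils; (b) NO, τ_max = 321 MPa

N_a = Gd⁴/(8D³k) = (75.5×10³)(1.84⁴)/(8·26.0³·0.47) = 13.1 → N_a = 13
Actual rate k = Gd⁴/(8D³·13) = 0.47344 N/mm
Working load F = kδ = 0.47344·58 = 27.46 N
C = 26.0/1.84 = 14.1304; K_W = (4C−1)/(4C−4)+0.615/C = 1.1006
τ_max = K_W·8FD/(πd³) = 1.1006·291.85 = 321.22 MPa
τ_max > 241 MPa → exceeds allowable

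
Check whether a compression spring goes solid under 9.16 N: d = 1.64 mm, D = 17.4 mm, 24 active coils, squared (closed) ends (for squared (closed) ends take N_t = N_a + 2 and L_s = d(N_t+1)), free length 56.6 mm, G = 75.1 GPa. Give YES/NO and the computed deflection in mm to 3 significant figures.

k = Gd⁴/(8D³N_a) = (75.1×10³)(1.64⁴)/(8·17.4³·24) = 0.53711 N/mm
N_t = 26; L_s = 1.64·27 = 44.28 mm; δ_solid = L₀ − L_s = 56.6 − 44.28 = 12.32 mm
δ = F/k = 9.16/0.53711 = 17.054 mm
δ ≥ δ_solid → spring goes solid

YES, δ = 17.1 mm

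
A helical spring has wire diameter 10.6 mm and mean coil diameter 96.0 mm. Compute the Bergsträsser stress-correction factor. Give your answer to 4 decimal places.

C = D/d = 96.0/10.6 = 9.0566
K_B = (4C+2)/(4C−3) = 38.226/33.226 = 1.1505

1.1505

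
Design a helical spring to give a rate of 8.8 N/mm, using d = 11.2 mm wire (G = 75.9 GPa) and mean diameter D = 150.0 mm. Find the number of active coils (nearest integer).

5

N_a = Gd⁴/(8D³k) = (75.9×10³ × 11.2⁴)/(8 × 150.0³ × 8.8)
    = 1.1943e+09 / 2.376e+08 = 5.027 → 5 coils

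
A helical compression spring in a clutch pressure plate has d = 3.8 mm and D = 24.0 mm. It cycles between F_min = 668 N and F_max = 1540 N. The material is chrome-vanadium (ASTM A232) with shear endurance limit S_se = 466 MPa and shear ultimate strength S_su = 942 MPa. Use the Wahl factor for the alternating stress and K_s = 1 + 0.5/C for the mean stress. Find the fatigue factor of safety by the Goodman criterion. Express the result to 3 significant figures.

C = D/d = 24.0/3.8 = 6.3158; K_W = (4C−1)/(4C−4)+0.615/C = 1.2385; K_s = 1+0.5/C = 1.0792
F_a = (F_max−F_min)/2 = 436 N; F_m = (F_max+F_min)/2 = 1104 N
τ_a = K_W·8F_aD/(πd³) = 1.2385 × 485.61 = 601.41 MPa
τ_m = K_s·8F_mD/(πd³) = 1.0792 × 1229.6 = 1327 MPa
Goodman: 1/n_f = τ_a/S_se + τ_m/S_su = 601.41/466 + 1327/942 = 1.29058 + 1.40866 = 2.6992
n_f = 1/2.6992 = 0.3705

0.370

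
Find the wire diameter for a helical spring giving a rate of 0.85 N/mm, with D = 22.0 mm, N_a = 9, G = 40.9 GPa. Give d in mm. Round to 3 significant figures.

d = (8D³N_a·k / G)^(1/4) = (8·22.0³·9·0.85 / (40.9×10³))^0.25
  = (15.933)^0.25 = 1.9979 mm

2.00 mm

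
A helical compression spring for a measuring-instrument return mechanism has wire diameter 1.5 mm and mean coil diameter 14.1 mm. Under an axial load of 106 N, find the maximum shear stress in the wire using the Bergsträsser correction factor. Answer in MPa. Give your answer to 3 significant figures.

1290 MPa

Spring index C = D/d = 14.1/1.5 = 9.4000
K_B = (4C+2)/(4C−3) = 39.600/34.600 = 1.1445
τ₀ = 8FD/(πd³) = 8·106·14.1/(π·1.5³) = 11956.8/10.603 = 1127.7 MPa
τ_max = K·τ₀ = 1.1445 × 1127.7 = 1290.7 MPa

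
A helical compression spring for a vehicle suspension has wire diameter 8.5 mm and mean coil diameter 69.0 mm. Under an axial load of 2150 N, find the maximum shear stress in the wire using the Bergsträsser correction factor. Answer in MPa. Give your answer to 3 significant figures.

719 MPa

Spring index C = D/d = 69.0/8.5 = 8.1176
K_B = (4C+2)/(4C−3) = 34.471/29.471 = 1.1697
τ₀ = 8FD/(πd³) = 8·2150·69.0/(π·8.5³) = 1.1868e+06/1929.3 = 615.14 MPa
τ_max = K·τ₀ = 1.1697 × 615.14 = 719.5 MPa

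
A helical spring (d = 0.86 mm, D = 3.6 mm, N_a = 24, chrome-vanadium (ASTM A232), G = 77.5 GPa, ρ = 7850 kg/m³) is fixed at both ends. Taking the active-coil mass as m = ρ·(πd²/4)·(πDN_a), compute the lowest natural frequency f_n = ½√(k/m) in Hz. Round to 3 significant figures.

978 Hz

k = Gd⁴/(8D³N_a) = (77.5×10³)(0.86⁴)/(8·3.6³·24) = 4.7325 N/mm = 4732.5 N/m
Wire length L = πDN_a = π·3.6·24 = 271.43 mm
m = ρ·(πd²/4)·L = 7850 × 0.58088×10⁻⁶ m² × 0.27143 m = 0.0012377 kg
f_n = ½√(k/m) = 0.5·√(4732.5/0.0012377) = 0.5·√(3.8235e+06) = 977.69 Hz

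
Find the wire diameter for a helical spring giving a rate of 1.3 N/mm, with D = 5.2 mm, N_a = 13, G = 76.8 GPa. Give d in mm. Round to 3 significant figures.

d = (8D³N_a·k / G)^(1/4) = (8·5.2³·13·1.3 / (76.8×10³))^0.25
  = (0.24753)^0.25 = 0.7054 mm

0.705 mm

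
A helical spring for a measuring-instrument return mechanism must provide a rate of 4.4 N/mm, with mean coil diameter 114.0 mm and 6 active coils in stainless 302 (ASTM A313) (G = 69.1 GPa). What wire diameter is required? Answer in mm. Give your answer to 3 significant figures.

d = (8D³N_a·k / G)^(1/4) = (8·114.0³·6·4.4 / (69.1×10³))^0.25
  = (4528.3)^0.25 = 8.2032 mm

8.20 mm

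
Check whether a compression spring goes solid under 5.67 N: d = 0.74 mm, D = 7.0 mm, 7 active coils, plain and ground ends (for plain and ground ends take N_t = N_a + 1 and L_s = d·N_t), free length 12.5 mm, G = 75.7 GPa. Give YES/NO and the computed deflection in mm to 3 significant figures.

k = Gd⁴/(8D³N_a) = (75.7×10³)(0.74⁴)/(8·7.0³·7) = 1.1818 N/mm
N_t = 8; L_s = 0.74·8 = 5.92 mm; δ_solid = L₀ − L_s = 12.5 − 5.92 = 6.58 mm
δ = F/k = 5.67/1.1818 = 4.7978 mm
δ < δ_solid → spring does not go solid

NO, δ = 4.80 mm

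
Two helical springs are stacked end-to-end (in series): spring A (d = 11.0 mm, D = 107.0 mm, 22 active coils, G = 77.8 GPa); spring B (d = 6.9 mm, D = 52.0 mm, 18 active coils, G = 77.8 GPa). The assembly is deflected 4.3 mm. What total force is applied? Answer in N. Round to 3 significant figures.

k_A = Gd⁴/(8D³N_a) = (77.8×10³)(11.0⁴)/(8·107.0³·22) = 5.2831 N/mm
k_B = Gd⁴/(8D³N_a) = (77.8×10³)(6.9⁴)/(8·52.0³·18) = 8.7097 N/mm
Series: 1/k_eq = 1/5.2831 + 1/8.7097 = 0.3041; k_eq = 3.2884 N/mm
F = k_eq·δ = 3.2884·4.3 = 14.14 N

14.1 N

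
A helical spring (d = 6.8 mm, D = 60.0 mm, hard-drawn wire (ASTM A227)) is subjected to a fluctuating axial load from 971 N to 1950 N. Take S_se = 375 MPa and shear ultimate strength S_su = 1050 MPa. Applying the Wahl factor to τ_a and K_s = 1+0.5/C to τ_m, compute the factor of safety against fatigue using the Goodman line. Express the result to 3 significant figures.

0.688

C = D/d = 60.0/6.8 = 8.8235; K_W = (4C−1)/(4C−4)+0.615/C = 1.1656; K_s = 1+0.5/C = 1.0567
F_a = (F_max−F_min)/2 = 489.5 N; F_m = (F_max+F_min)/2 = 1460.5 N
τ_a = K_W·8F_aD/(πd³) = 1.1656 × 237.86 = 277.24 MPa
τ_m = K_s·8F_mD/(πd³) = 1.0567 × 709.69 = 749.9 MPa
Goodman: 1/n_f = τ_a/S_se + τ_m/S_su = 277.24/375 + 749.9/1050 = 0.73930 + 0.71419 = 1.4535
n_f = 1/1.4535 = 0.688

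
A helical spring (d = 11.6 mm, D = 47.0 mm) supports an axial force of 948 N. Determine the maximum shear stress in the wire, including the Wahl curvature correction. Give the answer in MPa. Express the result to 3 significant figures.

102 MPa

Spring index C = D/d = 47.0/11.6 = 4.0517
K_W = (4C−1)/(4C−4) + 0.615/C = 15.207/12.207 + 0.1518 = 1.3975
τ₀ = 8FD/(πd³) = 8·948·47.0/(π·11.6³) = 356448/4903.7 = 72.69 MPa
τ_max = K·τ₀ = 1.3975 × 72.69 = 101.59 MPa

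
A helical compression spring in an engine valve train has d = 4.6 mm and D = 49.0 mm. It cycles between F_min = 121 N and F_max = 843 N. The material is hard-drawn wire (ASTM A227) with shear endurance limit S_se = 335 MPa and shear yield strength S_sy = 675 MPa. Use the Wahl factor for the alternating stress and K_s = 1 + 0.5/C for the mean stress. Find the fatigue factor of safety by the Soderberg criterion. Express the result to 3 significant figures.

0.396

C = D/d = 49.0/4.6 = 10.6522; K_W = (4C−1)/(4C−4)+0.615/C = 1.1354; K_s = 1+0.5/C = 1.0469
F_a = (F_max−F_min)/2 = 361 N; F_m = (F_max+F_min)/2 = 482 N
τ_a = K_W·8F_aD/(πd³) = 1.1354 × 462.78 = 525.45 MPa
τ_m = K_s·8F_mD/(πd³) = 1.0469 × 617.89 = 646.89 MPa
Soderberg: 1/n_f = τ_a/S_se + τ_m/S_sy = 525.45/335 + 646.89/675 = 1.56851 + 0.95836 = 2.5269
n_f = 1/2.5269 = 0.3957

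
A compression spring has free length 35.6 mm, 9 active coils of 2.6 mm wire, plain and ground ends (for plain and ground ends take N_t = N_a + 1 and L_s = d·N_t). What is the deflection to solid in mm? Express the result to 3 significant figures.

N_t = 10; L_s = 2.6·10 = 26 mm
δ_solid = L₀ − L_s = 35.6 − 26 = 9.6 mm

9.60 mm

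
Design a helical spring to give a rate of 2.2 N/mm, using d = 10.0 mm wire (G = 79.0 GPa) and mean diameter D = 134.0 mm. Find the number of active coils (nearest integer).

N_a = Gd⁴/(8D³k) = (79.0×10³ × 10.0⁴)/(8 × 134.0³ × 2.2)
    = 7.9e+08 / 4.23474e+07 = 18.66 → 19 coils

19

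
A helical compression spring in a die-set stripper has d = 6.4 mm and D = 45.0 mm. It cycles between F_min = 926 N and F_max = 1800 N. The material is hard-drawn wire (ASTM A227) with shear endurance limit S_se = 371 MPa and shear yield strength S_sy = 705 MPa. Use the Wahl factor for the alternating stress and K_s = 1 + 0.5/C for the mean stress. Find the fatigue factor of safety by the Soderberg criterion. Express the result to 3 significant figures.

0.654

C = D/d = 45.0/6.4 = 7.0312; K_W = (4C−1)/(4C−4)+0.615/C = 1.2118; K_s = 1+0.5/C = 1.0711
F_a = (F_max−F_min)/2 = 437 N; F_m = (F_max+F_min)/2 = 1363 N
τ_a = K_W·8F_aD/(πd³) = 1.2118 × 191.03 = 231.49 MPa
τ_m = K_s·8F_mD/(πd³) = 1.0711 × 595.81 = 638.18 MPa
Soderberg: 1/n_f = τ_a/S_se + τ_m/S_sy = 231.49/371 + 638.18/705 = 0.62396 + 0.90522 = 1.5292
n_f = 1/1.5292 = 0.6539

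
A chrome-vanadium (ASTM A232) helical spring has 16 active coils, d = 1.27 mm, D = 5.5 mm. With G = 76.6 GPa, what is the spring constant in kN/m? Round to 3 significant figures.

9.36 kN/m

k = Gd⁴/(8D³N_a) = (76.6×10³ × 1.27⁴) / (8 × 5.5³ × 16)
  = 199271 / 21296 = 9.3572 N/mm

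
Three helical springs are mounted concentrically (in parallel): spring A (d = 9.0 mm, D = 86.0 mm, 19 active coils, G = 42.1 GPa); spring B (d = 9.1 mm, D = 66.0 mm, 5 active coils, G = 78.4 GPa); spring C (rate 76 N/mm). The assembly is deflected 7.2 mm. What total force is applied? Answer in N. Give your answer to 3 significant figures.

904 N

k_A = Gd⁴/(8D³N_a) = (42.1×10³)(9.0⁴)/(8·86.0³·19) = 2.857 N/mm
k_B = Gd⁴/(8D³N_a) = (78.4×10³)(9.1⁴)/(8·66.0³·5) = 46.751 N/mm
Parallel: k_eq = 2.857 + 46.751 + 76 = 125.61 N/mm
F = k_eq·δ = 125.61·7.2 = 904.38 N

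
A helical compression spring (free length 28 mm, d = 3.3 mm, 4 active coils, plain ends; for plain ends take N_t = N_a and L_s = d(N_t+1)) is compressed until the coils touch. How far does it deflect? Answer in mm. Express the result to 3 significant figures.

N_t = 4; L_s = 3.3·5 = 16.5 mm
δ_solid = L₀ − L_s = 28 − 16.5 = 11.5 mm

11.5 mm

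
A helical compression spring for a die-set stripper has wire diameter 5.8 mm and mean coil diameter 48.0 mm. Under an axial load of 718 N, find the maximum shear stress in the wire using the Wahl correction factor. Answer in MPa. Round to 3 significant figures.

Spring index C = D/d = 48.0/5.8 = 8.2759
K_W = (4C−1)/(4C−4) + 0.615/C = 32.103/29.103 + 0.0743 = 1.1774
τ₀ = 8FD/(πd³) = 8·718·48.0/(π·5.8³) = 275712/612.96 = 449.8 MPa
τ_max = K·τ₀ = 1.1774 × 449.8 = 529.59 MPa

530 MPa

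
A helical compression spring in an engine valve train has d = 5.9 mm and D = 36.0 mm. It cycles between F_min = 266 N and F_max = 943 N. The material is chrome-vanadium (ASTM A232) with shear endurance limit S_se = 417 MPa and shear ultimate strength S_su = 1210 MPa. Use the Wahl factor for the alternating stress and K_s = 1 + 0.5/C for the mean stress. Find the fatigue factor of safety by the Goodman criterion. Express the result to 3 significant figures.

1.44

C = D/d = 36.0/5.9 = 6.1017; K_W = (4C−1)/(4C−4)+0.615/C = 1.2478; K_s = 1+0.5/C = 1.0819
F_a = (F_max−F_min)/2 = 338.5 N; F_m = (F_max+F_min)/2 = 604.5 N
τ_a = K_W·8F_aD/(πd³) = 1.2478 × 151.09 = 188.53 MPa
τ_m = K_s·8F_mD/(πd³) = 1.0819 × 269.83 = 291.94 MPa
Goodman: 1/n_f = τ_a/S_se + τ_m/S_su = 188.53/417 + 291.94/1210 = 0.45212 + 0.24127 = 0.69339
n_f = 1/0.69339 = 1.442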